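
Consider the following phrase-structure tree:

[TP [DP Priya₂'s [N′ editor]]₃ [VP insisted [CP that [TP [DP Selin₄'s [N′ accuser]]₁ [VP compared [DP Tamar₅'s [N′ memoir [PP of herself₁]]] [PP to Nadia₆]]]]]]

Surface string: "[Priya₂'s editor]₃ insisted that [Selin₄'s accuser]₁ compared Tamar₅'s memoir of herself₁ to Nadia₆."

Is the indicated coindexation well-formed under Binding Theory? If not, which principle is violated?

Principle A

The two coindexed NPs are *[Selin₄'s accuser]₁* and *herself₁*.
*herself₁* is an anaphor. Principle A requires it to be bound within its binding domain — the possessed DP, whose subject is Tamar₅.
Within that domain it is c-commanded by *Tamar₅*, which does not share its index.
*[Selin₄'s accuser]₁* does c-command the anaphor, but from outside its binding domain.
The anaphor is unbound in its domain → Principle A violation.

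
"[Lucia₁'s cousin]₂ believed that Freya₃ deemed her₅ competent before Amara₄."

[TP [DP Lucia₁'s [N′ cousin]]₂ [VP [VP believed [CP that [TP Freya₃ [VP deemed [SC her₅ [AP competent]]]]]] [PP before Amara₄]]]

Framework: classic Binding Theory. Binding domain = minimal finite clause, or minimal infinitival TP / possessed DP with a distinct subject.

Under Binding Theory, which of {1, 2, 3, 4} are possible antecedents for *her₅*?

*her* is a pronoun, so Principle B applies: it must be free in its binding domain.
Binding domain of *her₅*: the embedded TP, whose subject is Freya₃.
*Lucia₁* and the pronoun do not c-command one another → neither Principle B nor Principle C is at stake; coindexation permitted.
*[Lucia₁'s cousin]₂* c-commands the pronoun but from outside its binding domain, and is not c-commanded by it → coindexation permitted.
*Freya₃* c-commands the pronoun within its binding domain → coindexation would violate Principle B.
*Amara₄* and the pronoun do not c-command one another → neither Principle B nor Principle C is at stake; coindexation permitted.

{1, 2, 4}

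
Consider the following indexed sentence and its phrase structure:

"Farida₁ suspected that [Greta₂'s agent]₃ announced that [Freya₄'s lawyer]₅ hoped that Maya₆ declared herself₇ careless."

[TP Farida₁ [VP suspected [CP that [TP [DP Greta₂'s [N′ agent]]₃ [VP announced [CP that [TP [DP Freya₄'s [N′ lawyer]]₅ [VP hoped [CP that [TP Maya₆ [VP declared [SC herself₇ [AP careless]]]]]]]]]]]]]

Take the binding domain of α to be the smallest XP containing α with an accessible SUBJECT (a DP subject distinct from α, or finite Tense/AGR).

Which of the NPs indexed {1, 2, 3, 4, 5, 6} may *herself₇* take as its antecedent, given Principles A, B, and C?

{6}

*herself* is an anaphor, so Principle A applies: it must be bound in its binding domain.
Binding domain of *herself₇*: the embedded TP, whose subject is Maya₆.
*Farida₁* c-commands the anaphor but is outside its binding domain → cannot satisfy Principle A.
*Greta₂* does not c-command the anaphor → cannot bind it.
*[Greta₂'s agent]₃* c-commands the anaphor but is outside its binding domain → cannot satisfy Principle A.
*Freya₄* does not c-command the anaphor → cannot bind it.
*[Freya₄'s lawyer]₅* c-commands the anaphor but is outside its binding domain → cannot satisfy Principle A.
*Maya₆* c-commands the anaphor within its binding domain → licit binder.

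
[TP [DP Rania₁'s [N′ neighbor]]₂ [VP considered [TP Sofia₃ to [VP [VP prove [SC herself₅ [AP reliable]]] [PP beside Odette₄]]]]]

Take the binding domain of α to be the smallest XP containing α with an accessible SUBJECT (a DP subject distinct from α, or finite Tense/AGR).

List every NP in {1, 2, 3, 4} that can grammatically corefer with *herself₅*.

*herself* is an anaphor, so Principle A applies: it must be bound in its binding domain.
Binding domain of *herself₅*: the embedded TP, whose subject is Sofia₃.
*Rania₁* does not c-command the anaphor → cannot bind it.
*[Rania₁'s neighbor]₂* c-commands the anaphor but is outside its binding domain → cannot satisfy Principle A.
*Sofia₃* c-commands the anaphor within its binding domain → licit binder.
*Odette₄* does not c-command the anaphor → cannot bind it.

{3}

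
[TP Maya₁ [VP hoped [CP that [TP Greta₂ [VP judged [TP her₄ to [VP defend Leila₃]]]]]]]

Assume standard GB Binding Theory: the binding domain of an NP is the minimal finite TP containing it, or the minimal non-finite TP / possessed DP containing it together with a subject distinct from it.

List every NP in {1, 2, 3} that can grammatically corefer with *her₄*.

{1}

*her* is a pronoun, so Principle B applies: it must be free in its binding domain.
Binding domain of *her₄*: the embedded TP, whose subject is Greta₂.
*Maya₁* c-commands the pronoun but from outside its binding domain, and is not c-commanded by it → coindexation permitted.
*Greta₂* c-commands the pronoun within its binding domain → coindexation would violate Principle B.
*Leila₃*: the pronoun c-commands this R-expression → coindexation would violate Principle C on *Leila₃*.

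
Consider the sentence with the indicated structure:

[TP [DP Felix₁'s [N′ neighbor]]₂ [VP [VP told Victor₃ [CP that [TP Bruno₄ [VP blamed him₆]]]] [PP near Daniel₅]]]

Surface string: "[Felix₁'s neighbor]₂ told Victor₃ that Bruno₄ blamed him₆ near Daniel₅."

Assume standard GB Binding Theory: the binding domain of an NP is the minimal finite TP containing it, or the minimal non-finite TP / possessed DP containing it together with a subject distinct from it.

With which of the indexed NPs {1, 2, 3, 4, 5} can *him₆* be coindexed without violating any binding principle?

{1, 2, 3, 5}

*him* is a pronoun, so Principle B applies: it must be free in its binding domain.
Binding domain of *him₆*: the embedded TP, whose subject is Bruno₄.
*Felix₁* and the pronoun do not c-command one another → neither Principle B nor Principle C is at stake; coindexation permitted.
*[Felix₁'s neighbor]₂* c-commands the pronoun but from outside its binding domain, and is not c-commanded by it → coindexation permitted.
*Victor₃* c-commands the pronoun but from outside its binding domain, and is not c-commanded by it → coindexation permitted.
*Bruno₄* c-commands the pronoun within its binding domain → coindexation would violate Principle B.
*Daniel₅* and the pronoun do not c-command one another → neither Principle B nor Principle C is at stake; coindexation permitted.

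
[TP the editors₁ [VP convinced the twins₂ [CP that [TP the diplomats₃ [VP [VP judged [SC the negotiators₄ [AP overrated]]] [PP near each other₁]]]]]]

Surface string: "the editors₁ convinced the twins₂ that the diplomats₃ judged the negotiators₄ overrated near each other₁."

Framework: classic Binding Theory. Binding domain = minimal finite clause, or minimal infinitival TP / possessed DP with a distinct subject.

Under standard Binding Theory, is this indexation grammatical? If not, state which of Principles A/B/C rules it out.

The two coindexed NPs are *the editors₁* and *each other₁*.
*each other₁* is an anaphor. Principle A requires it to be bound within its binding domain — the embedded TP, whose subject is the diplomats₃.
Within that domain it is c-commanded by *the diplomats₃*, which does not share its index.
*the editors₁* does c-command the anaphor, but from outside its binding domain.
The anaphor is unbound in its domain → Principle A violation.

Principle A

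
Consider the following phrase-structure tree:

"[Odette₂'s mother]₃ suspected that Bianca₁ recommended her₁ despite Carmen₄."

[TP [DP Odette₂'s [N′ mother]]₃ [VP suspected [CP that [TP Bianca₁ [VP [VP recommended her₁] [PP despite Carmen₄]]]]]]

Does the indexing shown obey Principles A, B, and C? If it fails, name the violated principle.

Principle B

The two coindexed NPs are *Bianca₁* and *her₁*.
*her₁* is a pronoun. Its binding domain is the embedded TP, whose subject is Bianca₁.
*Bianca₁* c-commands it within that domain and carries the same index.
The pronoun is locally bound → Principle B violation.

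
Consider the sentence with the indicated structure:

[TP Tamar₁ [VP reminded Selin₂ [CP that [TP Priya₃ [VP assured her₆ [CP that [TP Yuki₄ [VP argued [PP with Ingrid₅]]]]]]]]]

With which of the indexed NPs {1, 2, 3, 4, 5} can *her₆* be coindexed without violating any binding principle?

*her* is a pronoun, so Principle B applies: it must be free in its binding domain.
Binding domain of *her₆*: the embedded TP, whose subject is Priya₃.
*Tamar₁* c-commands the pronoun but from outside its binding domain, and is not c-commanded by it → coindexation permitted.
*Selin₂* c-commands the pronoun but from outside its binding domain, and is not c-commanded by it → coindexation permitted.
*Priya₃* c-commands the pronoun within its binding domain → coindexation would violate Principle B.
*Yuki₄*: the pronoun c-commands this R-expression → coindexation would violate Principle C on *Yuki₄*.
*Ingrid₅*: the pronoun c-commands this R-expression → coindexation would violate Principle C on *Ingrid₅*.

{1, 2}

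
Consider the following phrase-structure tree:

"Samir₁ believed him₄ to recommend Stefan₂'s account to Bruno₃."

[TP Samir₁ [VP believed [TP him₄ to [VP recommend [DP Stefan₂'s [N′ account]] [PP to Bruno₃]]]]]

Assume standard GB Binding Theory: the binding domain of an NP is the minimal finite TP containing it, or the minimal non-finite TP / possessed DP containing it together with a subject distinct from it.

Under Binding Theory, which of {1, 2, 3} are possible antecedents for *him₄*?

*him* is a pronoun, so Principle B applies: it must be free in its binding domain.
Binding domain of *him₄*: the matrix TP, whose subject is Samir₁.
*Samir₁* c-commands the pronoun within its binding domain → coindexation would violate Principle B.
*Stefan₂*: the pronoun c-commands this R-expression → coindexation would violate Principle C on *Stefan₂*.
*Bruno₃*: the pronoun c-commands this R-expression → coindexation would violate Principle C on *Bruno₃*.

none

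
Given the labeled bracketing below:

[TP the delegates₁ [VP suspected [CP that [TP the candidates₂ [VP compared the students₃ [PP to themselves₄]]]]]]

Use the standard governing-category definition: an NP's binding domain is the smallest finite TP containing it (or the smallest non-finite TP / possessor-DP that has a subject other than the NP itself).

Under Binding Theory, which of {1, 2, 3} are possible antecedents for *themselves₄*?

*themselves* is an anaphor, so Principle A applies: it must be bound in its binding domain.
Binding domain of *themselves₄*: the embedded TP, whose subject is the candidates₂.
*the delegates₁* c-commands the anaphor but is outside its binding domain → cannot satisfy Principle A.
*the candidates₂* c-commands the anaphor within its binding domain → licit binder.
*the students₃* c-commands the anaphor within its binding domain → licit binder.

{2, 3}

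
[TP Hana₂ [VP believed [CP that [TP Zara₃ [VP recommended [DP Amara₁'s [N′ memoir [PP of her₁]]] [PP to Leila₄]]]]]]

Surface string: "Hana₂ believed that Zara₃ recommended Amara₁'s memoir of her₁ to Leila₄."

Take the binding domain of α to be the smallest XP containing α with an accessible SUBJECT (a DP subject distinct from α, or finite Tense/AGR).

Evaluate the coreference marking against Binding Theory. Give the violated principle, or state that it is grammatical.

Principle B

The two coindexed NPs are *Amara₁* and *her₁*.
*her₁* is a pronoun. Its binding domain is the possessed DP, whose subject is Amara₁.
*Amara₁* c-commands it within that domain and carries the same index.
The pronoun is locally bound → Principle B violation.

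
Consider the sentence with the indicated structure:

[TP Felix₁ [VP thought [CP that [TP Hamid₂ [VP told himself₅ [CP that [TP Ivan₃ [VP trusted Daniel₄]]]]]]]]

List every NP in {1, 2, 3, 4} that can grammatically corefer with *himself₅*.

{2}

*himself* is an anaphor, so Principle A applies: it must be bound in its binding domain.
Binding domain of *himself₅*: the embedded TP, whose subject is Hamid₂.
*Felix₁* c-commands the anaphor but is outside its binding domain → cannot satisfy Principle A.
*Hamid₂* c-commands the anaphor within its binding domain → licit binder.
*Ivan₃* does not c-command the anaphor → cannot bind it.
*Daniel₄* does not c-command the anaphor → cannot bind it.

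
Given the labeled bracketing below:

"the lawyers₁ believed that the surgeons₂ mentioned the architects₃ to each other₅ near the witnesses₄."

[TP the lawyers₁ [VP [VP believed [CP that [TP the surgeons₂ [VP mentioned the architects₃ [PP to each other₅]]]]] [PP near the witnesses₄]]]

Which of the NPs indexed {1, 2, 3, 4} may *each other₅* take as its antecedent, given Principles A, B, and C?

*each other* is an anaphor, so Principle A applies: it must be bound in its binding domain.
Binding domain of *each other₅*: the embedded TP, whose subject is the surgeons₂.
*the lawyers₁* c-commands the anaphor but is outside its binding domain → cannot satisfy Principle A.
*the surgeons₂* c-commands the anaphor within its binding domain → licit binder.
*the architects₃* c-commands the anaphor within its binding domain → licit binder.
*the witnesses₄* does not c-command the anaphor → cannot bind it.

{2, 3}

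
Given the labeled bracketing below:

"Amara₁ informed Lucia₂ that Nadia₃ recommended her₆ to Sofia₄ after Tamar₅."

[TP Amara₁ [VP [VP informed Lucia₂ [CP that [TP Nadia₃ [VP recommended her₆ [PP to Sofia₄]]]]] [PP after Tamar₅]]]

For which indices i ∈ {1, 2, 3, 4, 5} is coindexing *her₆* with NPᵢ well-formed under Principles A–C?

{1, 2, 5}

*her* is a pronoun, so Principle B applies: it must be free in its binding domain.
Binding domain of *her₆*: the embedded TP, whose subject is Nadia₃.
*Amara₁* c-commands the pronoun but from outside its binding domain, and is not c-commanded by it → coindexation permitted.
*Lucia₂* c-commands the pronoun but from outside its binding domain, and is not c-commanded by it → coindexation permitted.
*Nadia₃* c-commands the pronoun within its binding domain → coindexation would violate Principle B.
*Sofia₄*: the pronoun c-commands this R-expression → coindexation would violate Principle C on *Sofia₄*.
*Tamar₅* and the pronoun do not c-command one another → neither Principle B nor Principle C is at stake; coindexation permitted.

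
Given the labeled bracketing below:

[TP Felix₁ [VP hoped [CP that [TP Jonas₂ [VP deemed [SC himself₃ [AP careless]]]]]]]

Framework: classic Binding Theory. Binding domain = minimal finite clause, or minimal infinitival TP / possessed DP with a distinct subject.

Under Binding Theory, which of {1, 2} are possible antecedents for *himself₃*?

*himself* is an anaphor, so Principle A applies: it must be bound in its binding domain.
Binding domain of *himself₃*: the embedded TP, whose subject is Jonas₂.
*Felix₁* c-commands the anaphor but is outside its binding domain → cannot satisfy Principle A.
*Jonas₂* c-commands the anaphor within its binding domain → licit binder.

{2}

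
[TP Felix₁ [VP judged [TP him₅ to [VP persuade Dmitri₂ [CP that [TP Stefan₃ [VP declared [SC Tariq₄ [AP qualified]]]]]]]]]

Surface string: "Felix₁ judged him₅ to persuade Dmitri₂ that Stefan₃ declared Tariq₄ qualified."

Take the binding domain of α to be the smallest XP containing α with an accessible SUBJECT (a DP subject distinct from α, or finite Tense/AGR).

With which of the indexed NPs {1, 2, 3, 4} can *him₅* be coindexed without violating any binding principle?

none

*him* is a pronoun, so Principle B applies: it must be free in its binding domain.
Binding domain of *him₅*: the matrix TP, whose subject is Felix₁.
*Felix₁* c-commands the pronoun within its binding domain → coindexation would violate Principle B.
*Dmitri₂*: the pronoun c-commands this R-expression → coindexation would violate Principle C on *Dmitri₂*.
*Stefan₃*: the pronoun c-commands this R-expression → coindexation would violate Principle C on *Stefan₃*.
*Tariq₄*: the pronoun c-commands this R-expression → coindexation would violate Principle C on *Tariq₄*.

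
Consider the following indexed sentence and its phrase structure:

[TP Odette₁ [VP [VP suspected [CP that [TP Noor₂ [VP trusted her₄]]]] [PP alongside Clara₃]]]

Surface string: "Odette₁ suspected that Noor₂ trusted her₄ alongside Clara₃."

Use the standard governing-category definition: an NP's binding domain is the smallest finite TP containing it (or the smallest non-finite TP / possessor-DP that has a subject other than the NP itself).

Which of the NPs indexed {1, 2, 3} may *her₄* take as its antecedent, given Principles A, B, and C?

*her* is a pronoun, so Principle B applies: it must be free in its binding domain.
Binding domain of *her₄*: the embedded TP, whose subject is Noor₂.
*Odette₁* c-commands the pronoun but from outside its binding domain, and is not c-commanded by it → coindexation permitted.
*Noor₂* c-commands the pronoun within its binding domain → coindexation would violate Principle B.
*Clara₃* and the pronoun do not c-command one another → neither Principle B nor Principle C is at stake; coindexation permitted.

{1, 3}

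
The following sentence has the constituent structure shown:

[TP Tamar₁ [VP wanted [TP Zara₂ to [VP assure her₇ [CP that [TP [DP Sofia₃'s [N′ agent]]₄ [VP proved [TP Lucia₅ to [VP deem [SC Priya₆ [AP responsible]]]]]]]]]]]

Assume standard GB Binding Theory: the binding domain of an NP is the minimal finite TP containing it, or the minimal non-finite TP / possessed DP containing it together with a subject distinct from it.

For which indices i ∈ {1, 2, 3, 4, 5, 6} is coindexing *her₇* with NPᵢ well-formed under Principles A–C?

*her* is a pronoun, so Principle B applies: it must be free in its binding domain.
Binding domain of *her₇*: the embedded TP, whose subject is Zara₂.
*Tamar₁* c-commands the pronoun but from outside its binding domain, and is not c-commanded by it → coindexation permitted.
*Zara₂* c-commands the pronoun within its binding domain → coindexation would violate Principle B.
*Sofia₃*: the pronoun c-commands this R-expression → coindexation would violate Principle C on *Sofia₃*.
*[Sofia₃'s agent]₄*: the pronoun c-commands this R-expression → coindexation would violate Principle C on *[Sofia₃'s agent]₄*.
*Lucia₅*: the pronoun c-commands this R-expression → coindexation would violate Principle C on *Lucia₅*.
*Priya₆*: the pronoun c-commands this R-expression → coindexation would violate Principle C on *Priya₆*.

{1}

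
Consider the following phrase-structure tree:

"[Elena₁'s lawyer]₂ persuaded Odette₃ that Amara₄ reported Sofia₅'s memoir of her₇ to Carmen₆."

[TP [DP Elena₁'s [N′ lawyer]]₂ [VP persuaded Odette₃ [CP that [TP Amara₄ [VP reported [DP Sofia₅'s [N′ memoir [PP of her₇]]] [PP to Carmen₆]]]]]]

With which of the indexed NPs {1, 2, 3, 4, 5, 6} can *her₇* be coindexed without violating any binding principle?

*her* is a pronoun, so Principle B applies: it must be free in its binding domain.
Binding domain of *her₇*: the possessed DP, whose subject is Sofia₅.
*Elena₁* and the pronoun do not c-command one another → neither Principle B nor Principle C is at stake; coindexation permitted.
*[Elena₁'s lawyer]₂* c-commands the pronoun but from outside its binding domain, and is not c-commanded by it → coindexation permitted.
*Odette₃* c-commands the pronoun but from outside its binding domain, and is not c-commanded by it → coindexation permitted.
*Amara₄* c-commands the pronoun but from outside its binding domain, and is not c-commanded by it → coindexation permitted.
*Sofia₅* c-commands the pronoun within its binding domain → coindexation would violate Principle B.
*Carmen₆* and the pronoun do not c-command one another → neither Principle B nor Principle C is at stake; coindexation permitted.

{1, 2, 3, 4, 6}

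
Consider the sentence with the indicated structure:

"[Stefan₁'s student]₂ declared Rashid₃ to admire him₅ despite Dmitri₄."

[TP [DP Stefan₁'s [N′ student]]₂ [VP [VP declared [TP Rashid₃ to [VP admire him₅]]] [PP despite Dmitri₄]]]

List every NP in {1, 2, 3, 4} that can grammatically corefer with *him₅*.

{1, 2, 4}

*him* is a pronoun, so Principle B applies: it must be free in its binding domain.
Binding domain of *him₅*: the embedded TP, whose subject is Rashid₃.
*Stefan₁* and the pronoun do not c-command one another → neither Principle B nor Principle C is at stake; coindexation permitted.
*[Stefan₁'s student]₂* c-commands the pronoun but from outside its binding domain, and is not c-commanded by it → coindexation permitted.
*Rashid₃* c-commands the pronoun within its binding domain → coindexation would violate Principle B.
*Dmitri₄* and the pronoun do not c-command one another → neither Principle B nor Principle C is at stake; coindexation permitted.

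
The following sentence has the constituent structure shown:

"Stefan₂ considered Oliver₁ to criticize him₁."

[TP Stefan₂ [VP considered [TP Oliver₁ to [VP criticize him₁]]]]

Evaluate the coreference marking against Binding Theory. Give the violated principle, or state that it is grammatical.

The two coindexed NPs are *Oliver₁* and *him₁*.
*him₁* is a pronoun. Its binding domain is the embedded TP, whose subject is Oliver₁.
*Oliver₁* c-commands it within that domain and carries the same index.
The pronoun is locally bound → Principle B violation.

Principle B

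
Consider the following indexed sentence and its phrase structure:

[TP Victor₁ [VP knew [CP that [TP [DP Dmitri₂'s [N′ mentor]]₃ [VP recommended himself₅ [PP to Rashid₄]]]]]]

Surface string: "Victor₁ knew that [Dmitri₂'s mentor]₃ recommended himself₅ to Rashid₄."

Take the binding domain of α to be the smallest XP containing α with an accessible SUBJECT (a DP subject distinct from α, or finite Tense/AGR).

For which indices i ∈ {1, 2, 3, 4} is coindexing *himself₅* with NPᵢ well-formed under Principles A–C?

*himself* is an anaphor, so Principle A applies: it must be bound in its binding domain.
Binding domain of *himself₅*: the embedded TP, whose subject is [Dmitri₂'s mentor]₃.
*Victor₁* c-commands the anaphor but is outside its binding domain → cannot satisfy Principle A.
*Dmitri₂* does not c-command the anaphor → cannot bind it.
*[Dmitri₂'s mentor]₃* c-commands the anaphor within its binding domain → licit binder.
*Rashid₄* does not c-command the anaphor → cannot bind it.

{3}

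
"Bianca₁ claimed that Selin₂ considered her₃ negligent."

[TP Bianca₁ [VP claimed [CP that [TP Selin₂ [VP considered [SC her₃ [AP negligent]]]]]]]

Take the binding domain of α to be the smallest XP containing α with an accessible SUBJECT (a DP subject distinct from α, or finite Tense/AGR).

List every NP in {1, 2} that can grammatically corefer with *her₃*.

{1}

*her* is a pronoun, so Principle B applies: it must be free in its binding domain.
Binding domain of *her₃*: the embedded TP, whose subject is Selin₂.
*Bianca₁* c-commands the pronoun but from outside its binding domain, and is not c-commanded by it → coindexation permitted.
*Selin₂* c-commands the pronoun within its binding domain → coindexation would violate Principle B.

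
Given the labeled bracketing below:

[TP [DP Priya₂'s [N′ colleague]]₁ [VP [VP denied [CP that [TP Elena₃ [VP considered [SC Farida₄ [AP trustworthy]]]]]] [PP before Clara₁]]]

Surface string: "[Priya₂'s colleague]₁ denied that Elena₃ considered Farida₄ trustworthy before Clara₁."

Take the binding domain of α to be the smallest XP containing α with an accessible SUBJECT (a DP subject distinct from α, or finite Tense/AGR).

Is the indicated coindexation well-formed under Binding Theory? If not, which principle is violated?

Principle C

The two coindexed NPs are *[Priya₂'s colleague]₁* and *Clara₁*.
*Clara₁* is an R-expression. Principle C requires it to be free everywhere.
*[Priya₂'s colleague]₁* c-commands it and carries the same index.
The R-expression is bound → Principle C violation.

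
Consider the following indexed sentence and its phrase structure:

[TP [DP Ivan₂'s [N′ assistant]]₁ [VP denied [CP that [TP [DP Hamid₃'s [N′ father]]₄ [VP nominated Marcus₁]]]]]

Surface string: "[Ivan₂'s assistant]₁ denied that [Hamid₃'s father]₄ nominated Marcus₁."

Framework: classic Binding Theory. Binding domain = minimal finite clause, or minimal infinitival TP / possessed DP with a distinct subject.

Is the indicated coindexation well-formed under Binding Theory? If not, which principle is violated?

Principle C

The two coindexed NPs are *[Ivan₂'s assistant]₁* and *Marcus₁*.
*Marcus₁* is an R-expression. Principle C requires it to be free everywhere.
*[Ivan₂'s assistant]₁* c-commands it and carries the same index.
The R-expression is bound → Principle C violation.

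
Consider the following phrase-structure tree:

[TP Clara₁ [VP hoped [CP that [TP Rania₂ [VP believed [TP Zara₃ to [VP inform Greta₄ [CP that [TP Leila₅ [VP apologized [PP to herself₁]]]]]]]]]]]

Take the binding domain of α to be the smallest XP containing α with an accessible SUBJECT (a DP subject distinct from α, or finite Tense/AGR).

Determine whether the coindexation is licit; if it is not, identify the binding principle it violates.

Principle A

The two coindexed NPs are *Clara₁* and *herself₁*.
*herself₁* is an anaphor. Principle A requires it to be bound within its binding domain — the embedded TP, whose subject is Leila₅.
Within that domain it is c-commanded by *Leila₅*, which does not share its index.
*Clara₁* does c-command the anaphor, but from outside its binding domain.
The anaphor is unbound in its domain → Principle A violation.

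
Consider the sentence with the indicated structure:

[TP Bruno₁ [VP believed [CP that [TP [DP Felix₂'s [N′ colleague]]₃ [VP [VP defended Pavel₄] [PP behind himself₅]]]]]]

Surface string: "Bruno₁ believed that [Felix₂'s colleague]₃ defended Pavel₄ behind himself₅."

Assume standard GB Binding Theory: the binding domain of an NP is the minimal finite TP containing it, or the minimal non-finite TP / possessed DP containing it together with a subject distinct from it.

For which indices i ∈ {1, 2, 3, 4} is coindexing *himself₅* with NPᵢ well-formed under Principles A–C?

{3}

*himself* is an anaphor, so Principle A applies: it must be bound in its binding domain.
Binding domain of *himself₅*: the embedded TP, whose subject is [Felix₂'s colleague]₃.
*Bruno₁* c-commands the anaphor but is outside its binding domain → cannot satisfy Principle A.
*Felix₂* does not c-command the anaphor → cannot bind it.
*[Felix₂'s colleague]₃* c-commands the anaphor within its binding domain → licit binder.
*Pavel₄* does not c-command the anaphor → cannot bind it.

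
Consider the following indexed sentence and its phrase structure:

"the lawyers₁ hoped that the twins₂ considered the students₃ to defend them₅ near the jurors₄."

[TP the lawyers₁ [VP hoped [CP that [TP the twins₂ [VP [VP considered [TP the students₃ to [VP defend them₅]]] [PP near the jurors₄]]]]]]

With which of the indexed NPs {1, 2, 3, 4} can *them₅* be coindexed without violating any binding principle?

{1, 2, 4}

*them* is a pronoun, so Principle B applies: it must be free in its binding domain.
Binding domain of *them₅*: the embedded TP, whose subject is the students₃.
*the lawyers₁* c-commands the pronoun but from outside its binding domain, and is not c-commanded by it → coindexation permitted.
*the twins₂* c-commands the pronoun but from outside its binding domain, and is not c-commanded by it → coindexation permitted.
*the students₃* c-commands the pronoun within its binding domain → coindexation would violate Principle B.
*the jurors₄* and the pronoun do not c-command one another → neither Principle B nor Principle C is at stake; coindexation permitted.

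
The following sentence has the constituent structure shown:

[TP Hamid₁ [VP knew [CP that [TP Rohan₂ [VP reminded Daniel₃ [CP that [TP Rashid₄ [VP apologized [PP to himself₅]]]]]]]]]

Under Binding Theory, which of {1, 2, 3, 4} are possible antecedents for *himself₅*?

{4}

*himself* is an anaphor, so Principle A applies: it must be bound in its binding domain.
Binding domain of *himself₅*: the embedded TP, whose subject is Rashid₄.
*Hamid₁* c-commands the anaphor but is outside its binding domain → cannot satisfy Principle A.
*Rohan₂* c-commands the anaphor but is outside its binding domain → cannot satisfy Principle A.
*Daniel₃* c-commands the anaphor but is outside its binding domain → cannot satisfy Principle A.
*Rashid₄* c-commands the anaphor within its binding domain → licit binder.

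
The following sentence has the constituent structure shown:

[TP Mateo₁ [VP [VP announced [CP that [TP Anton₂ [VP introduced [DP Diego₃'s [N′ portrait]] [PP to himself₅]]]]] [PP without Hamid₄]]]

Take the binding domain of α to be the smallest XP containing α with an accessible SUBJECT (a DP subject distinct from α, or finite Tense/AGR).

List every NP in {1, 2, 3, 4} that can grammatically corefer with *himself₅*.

{2}

*himself* is an anaphor, so Principle A applies: it must be bound in its binding domain.
Binding domain of *himself₅*: the embedded TP, whose subject is Anton₂.
*Mateo₁* c-commands the anaphor but is outside its binding domain → cannot satisfy Principle A.
*Anton₂* c-commands the anaphor within its binding domain → licit binder.
*Diego₃* does not c-command the anaphor → cannot bind it.
*Hamid₄* does not c-command the anaphor → cannot bind it.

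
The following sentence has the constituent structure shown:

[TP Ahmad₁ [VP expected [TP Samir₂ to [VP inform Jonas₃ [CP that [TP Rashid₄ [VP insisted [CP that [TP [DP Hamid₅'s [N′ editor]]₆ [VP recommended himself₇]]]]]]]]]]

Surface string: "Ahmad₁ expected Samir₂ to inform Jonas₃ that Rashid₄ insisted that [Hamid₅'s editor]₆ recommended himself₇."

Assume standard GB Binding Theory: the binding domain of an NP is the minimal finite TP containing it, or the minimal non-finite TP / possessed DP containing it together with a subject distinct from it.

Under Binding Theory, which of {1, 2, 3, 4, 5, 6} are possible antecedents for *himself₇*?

*himself* is an anaphor, so Principle A applies: it must be bound in its binding domain.
Binding domain of *himself₇*: the embedded TP, whose subject is [Hamid₅'s editor]₆.
*Ahmad₁* c-commands the anaphor but is outside its binding domain → cannot satisfy Principle A.
*Samir₂* c-commands the anaphor but is outside its binding domain → cannot satisfy Principle A.
*Jonas₃* c-commands the anaphor but is outside its binding domain → cannot satisfy Principle A.
*Rashid₄* c-commands the anaphor but is outside its binding domain → cannot satisfy Principle A.
*Hamid₅* does not c-command the anaphor → cannot bind it.
*[Hamid₅'s editor]₆* c-commands the anaphor within its binding domain → licit binder.

{6}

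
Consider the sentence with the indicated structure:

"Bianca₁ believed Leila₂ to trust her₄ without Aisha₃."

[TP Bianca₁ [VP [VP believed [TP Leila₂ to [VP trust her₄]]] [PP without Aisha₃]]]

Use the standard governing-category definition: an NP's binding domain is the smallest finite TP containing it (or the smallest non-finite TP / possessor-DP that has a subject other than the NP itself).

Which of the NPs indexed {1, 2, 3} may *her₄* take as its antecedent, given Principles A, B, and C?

{1, 3}

*her* is a pronoun, so Principle B applies: it must be free in its binding domain.
Binding domain of *her₄*: the embedded TP, whose subject is Leila₂.
*Bianca₁* c-commands the pronoun but from outside its binding domain, and is not c-commanded by it → coindexation permitted.
*Leila₂* c-commands the pronoun within its binding domain → coindexation would violate Principle B.
*Aisha₃* and the pronoun do not c-command one another → neither Principle B nor Principle C is at stake; coindexation permitted.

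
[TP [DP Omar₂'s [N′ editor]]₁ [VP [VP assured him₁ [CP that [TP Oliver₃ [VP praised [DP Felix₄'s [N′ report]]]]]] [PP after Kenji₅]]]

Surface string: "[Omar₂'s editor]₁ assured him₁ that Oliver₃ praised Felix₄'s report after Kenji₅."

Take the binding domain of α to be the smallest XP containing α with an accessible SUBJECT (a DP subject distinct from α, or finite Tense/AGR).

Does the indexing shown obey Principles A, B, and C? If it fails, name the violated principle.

Principle B

The two coindexed NPs are *[Omar₂'s editor]₁* and *him₁*.
*him₁* is a pronoun. Its binding domain is the matrix TP, whose subject is [Omar₂'s editor]₁.
*[Omar₂'s editor]₁* c-commands it within that domain and carries the same index.
The pronoun is locally bound → Principle B violation.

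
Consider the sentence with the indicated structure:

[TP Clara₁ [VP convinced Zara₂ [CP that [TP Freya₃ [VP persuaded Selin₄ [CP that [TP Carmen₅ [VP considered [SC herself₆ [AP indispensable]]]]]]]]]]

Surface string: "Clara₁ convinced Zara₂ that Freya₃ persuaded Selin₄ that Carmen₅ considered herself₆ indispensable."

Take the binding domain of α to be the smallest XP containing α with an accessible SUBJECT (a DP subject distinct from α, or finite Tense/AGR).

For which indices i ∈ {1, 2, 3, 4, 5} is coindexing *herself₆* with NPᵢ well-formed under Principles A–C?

{5}

*herself* is an anaphor, so Principle A applies: it must be bound in its binding domain.
Binding domain of *herself₆*: the embedded TP, whose subject is Carmen₅.
*Clara₁* c-commands the anaphor but is outside its binding domain → cannot satisfy Principle A.
*Zara₂* c-commands the anaphor but is outside its binding domain → cannot satisfy Principle A.
*Freya₃* c-commands the anaphor but is outside its binding domain → cannot satisfy Principle A.
*Selin₄* c-commands the anaphor but is outside its binding domain → cannot satisfy Principle A.
*Carmen₅* c-commands the anaphor within its binding domain → licit binder.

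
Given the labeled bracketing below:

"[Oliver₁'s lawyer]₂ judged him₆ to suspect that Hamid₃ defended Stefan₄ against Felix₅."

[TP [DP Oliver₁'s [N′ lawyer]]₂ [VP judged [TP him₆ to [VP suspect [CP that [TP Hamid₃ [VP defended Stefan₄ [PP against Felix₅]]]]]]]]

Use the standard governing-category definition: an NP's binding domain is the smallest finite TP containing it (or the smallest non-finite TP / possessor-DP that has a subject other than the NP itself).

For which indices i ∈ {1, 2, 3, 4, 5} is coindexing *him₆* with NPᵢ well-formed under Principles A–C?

{1}

*him* is a pronoun, so Principle B applies: it must be free in its binding domain.
Binding domain of *him₆*: the matrix TP, whose subject is [Oliver₁'s lawyer]₂.
*Oliver₁* and the pronoun do not c-command one another → neither Principle B nor Principle C is at stake; coindexation permitted.
*[Oliver₁'s lawyer]₂* c-commands the pronoun within its binding domain → coindexation would violate Principle B.
*Hamid₃*: the pronoun c-commands this R-expression → coindexation would violate Principle C on *Hamid₃*.
*Stefan₄*: the pronoun c-commands this R-expression → coindexation would violate Principle C on *Stefan₄*.
*Felix₅*: the pronoun c-commands this R-expression → coindexation would violate Principle C on *Felix₅*.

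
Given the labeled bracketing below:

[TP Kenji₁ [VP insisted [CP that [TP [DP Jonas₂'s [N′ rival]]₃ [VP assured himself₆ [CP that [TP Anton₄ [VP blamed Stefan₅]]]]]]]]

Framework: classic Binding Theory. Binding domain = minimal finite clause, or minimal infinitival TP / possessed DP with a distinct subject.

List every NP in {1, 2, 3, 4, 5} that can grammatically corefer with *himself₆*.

{3}

*himself* is an anaphor, so Principle A applies: it must be bound in its binding domain.
Binding domain of *himself₆*: the embedded TP, whose subject is [Jonas₂'s rival]₃.
*Kenji₁* c-commands the anaphor but is outside its binding domain → cannot satisfy Principle A.
*Jonas₂* does not c-command the anaphor → cannot bind it.
*[Jonas₂'s rival]₃* c-commands the anaphor within its binding domain → licit binder.
*Anton₄* does not c-command the anaphor → cannot bind it.
*Stefan₅* does not c-command the anaphor → cannot bind it.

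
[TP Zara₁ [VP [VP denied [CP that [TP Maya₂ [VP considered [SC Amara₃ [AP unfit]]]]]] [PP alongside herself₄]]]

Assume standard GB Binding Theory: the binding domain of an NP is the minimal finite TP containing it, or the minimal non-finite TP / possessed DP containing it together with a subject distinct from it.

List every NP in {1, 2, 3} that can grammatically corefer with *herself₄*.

{1}

*herself* is an anaphor, so Principle A applies: it must be bound in its binding domain.
Binding domain of *herself₄*: the matrix TP, whose subject is Zara₁.
*Zara₁* c-commands the anaphor within its binding domain → licit binder.
*Maya₂* does not c-command the anaphor → cannot bind it.
*Amara₃* does not c-command the anaphor → cannot bind it.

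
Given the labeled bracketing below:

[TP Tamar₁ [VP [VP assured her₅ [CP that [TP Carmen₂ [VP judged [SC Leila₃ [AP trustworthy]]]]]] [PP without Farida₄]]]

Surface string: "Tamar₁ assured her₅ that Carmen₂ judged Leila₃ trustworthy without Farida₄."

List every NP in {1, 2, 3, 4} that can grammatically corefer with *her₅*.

{4}

*her* is a pronoun, so Principle B applies: it must be free in its binding domain.
Binding domain of *her₅*: the matrix TP, whose subject is Tamar₁.
*Tamar₁* c-commands the pronoun within its binding domain → coindexation would violate Principle B.
*Carmen₂*: the pronoun c-commands this R-expression → coindexation would violate Principle C on *Carmen₂*.
*Leila₃*: the pronoun c-commands this R-expression → coindexation would violate Principle C on *Leila₃*.
*Farida₄* and the pronoun do not c-command one another → neither Principle B nor Principle C is at stake; coindexation permitted.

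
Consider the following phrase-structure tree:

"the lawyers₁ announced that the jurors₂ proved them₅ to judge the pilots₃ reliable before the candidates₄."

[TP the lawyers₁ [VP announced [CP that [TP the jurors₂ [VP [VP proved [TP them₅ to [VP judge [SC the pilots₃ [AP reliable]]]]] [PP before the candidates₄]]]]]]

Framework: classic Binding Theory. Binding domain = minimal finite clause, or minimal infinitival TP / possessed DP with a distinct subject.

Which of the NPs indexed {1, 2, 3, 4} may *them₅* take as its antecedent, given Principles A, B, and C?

{1, 4}

*them* is a pronoun, so Principle B applies: it must be free in its binding domain.
Binding domain of *them₅*: the embedded TP, whose subject is the jurors₂.
*the lawyers₁* c-commands the pronoun but from outside its binding domain, and is not c-commanded by it → coindexation permitted.
*the jurors₂* c-commands the pronoun within its binding domain → coindexation would violate Principle B.
*the pilots₃*: the pronoun c-commands this R-expression → coindexation would violate Principle C on *the pilots₃*.
*the candidates₄* and the pronoun do not c-command one another → neither Principle B nor Principle C is at stake; coindexation permitted.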